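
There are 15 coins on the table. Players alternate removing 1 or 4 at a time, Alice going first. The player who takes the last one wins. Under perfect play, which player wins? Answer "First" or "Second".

W/L table (W = player to move can force a win):
i:   0  1  2  3  4  5  6  7  8  9 10 11 12 13 14 15
     L  W  L  W  W  L  W  L  W  W  L  W  L  W  W  L
Position 15 is L, so the second player wins.

Second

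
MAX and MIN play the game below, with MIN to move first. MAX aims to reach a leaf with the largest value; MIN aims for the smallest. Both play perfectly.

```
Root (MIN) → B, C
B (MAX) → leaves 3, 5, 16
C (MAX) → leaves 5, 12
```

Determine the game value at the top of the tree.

B (MAX): max(3, 5, 16) = 16
C (MAX): max(5, 12) = 12
Root (MIN): min(16, 12) = 12

12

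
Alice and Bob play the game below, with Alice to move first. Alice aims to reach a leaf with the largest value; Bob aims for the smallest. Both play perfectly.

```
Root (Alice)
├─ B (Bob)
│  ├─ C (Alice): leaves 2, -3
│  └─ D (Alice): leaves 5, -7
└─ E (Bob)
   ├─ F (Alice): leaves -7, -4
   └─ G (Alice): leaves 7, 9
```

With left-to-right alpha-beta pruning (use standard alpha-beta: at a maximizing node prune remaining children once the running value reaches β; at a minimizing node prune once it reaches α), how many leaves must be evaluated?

5

C [α=-∞,β=+∞]: v=2
D [α=-∞,β=2]: v=5 after child 1 ≥ β → β-cutoff, skip 1
B [α=-∞,β=+∞]: v=2
F [α=2,β=+∞]: v=-4
E [α=2,β=+∞]: v=-4 after child 1 ≤ α → α-cutoff, skip 1
Root [α=-∞,β=+∞]: v=2
Leaves evaluated: 5 of 8.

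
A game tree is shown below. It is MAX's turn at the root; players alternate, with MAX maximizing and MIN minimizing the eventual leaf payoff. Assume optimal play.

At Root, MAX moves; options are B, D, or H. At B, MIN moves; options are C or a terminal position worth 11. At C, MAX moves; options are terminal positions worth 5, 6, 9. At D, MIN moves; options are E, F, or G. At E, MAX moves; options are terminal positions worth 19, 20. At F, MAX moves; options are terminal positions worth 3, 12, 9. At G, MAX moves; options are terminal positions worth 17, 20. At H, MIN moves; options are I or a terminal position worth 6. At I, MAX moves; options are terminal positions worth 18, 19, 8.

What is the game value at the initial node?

C (MAX): max(5, 6, 9) = 9
B (MIN): min(9, 11) = 9
E (MAX): max(19, 20) = 20
F (MAX): max(3, 12, 9) = 12
G (MAX): max(17, 20) = 20
D (MIN): min(20, 12, 20) = 12
I (MAX): max(18, 19, 8) = 19
H (MIN): min(19, 6) = 6
Root (MAX): max(9, 12, 6) = 12

12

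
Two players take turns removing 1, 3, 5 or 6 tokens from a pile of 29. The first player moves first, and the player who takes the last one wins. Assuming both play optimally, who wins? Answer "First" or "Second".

W/L table (W = player to move can force a win):
i:   0  1  2  3  4  5  6  7  8  9 10 11 12 13 14 15 16 17 18 19 20 21 22 23 24 25 26 27 28 29
     L  W  L  W  L  W  W  W  W  W  W  L  W  L  W  L  W  W  W  W  W  W  L  W  L  W  L  W  W  W
Position 29 is W, so the first player wins.

First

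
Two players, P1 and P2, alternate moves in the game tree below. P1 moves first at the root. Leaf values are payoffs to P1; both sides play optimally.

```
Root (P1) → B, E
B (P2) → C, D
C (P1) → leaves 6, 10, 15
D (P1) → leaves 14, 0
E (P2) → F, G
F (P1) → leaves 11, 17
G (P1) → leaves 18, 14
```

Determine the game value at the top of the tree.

17

C (P1): max(6, 10, 15) = 15
D (P1): max(14, 0) = 14
B (P2): min(15, 14) = 14
F (P1): max(11, 17) = 17
G (P1): max(18, 14) = 18
E (P2): min(17, 18) = 17
Root (P1): max(14, 17) = 17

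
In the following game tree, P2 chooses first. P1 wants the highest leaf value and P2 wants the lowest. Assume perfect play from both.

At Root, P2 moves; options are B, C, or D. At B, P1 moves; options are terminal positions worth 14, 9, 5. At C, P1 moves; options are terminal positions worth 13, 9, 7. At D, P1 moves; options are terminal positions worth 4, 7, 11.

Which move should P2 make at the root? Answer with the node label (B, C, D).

D

B (P1): max(14, 9, 5) = 14
C (P1): max(13, 9, 7) = 13
D (P1): max(4, 7, 11) = 11
Root (P2): min(14, 13, 11) = 11
P2 picks the child with the lowest value: D (value 11).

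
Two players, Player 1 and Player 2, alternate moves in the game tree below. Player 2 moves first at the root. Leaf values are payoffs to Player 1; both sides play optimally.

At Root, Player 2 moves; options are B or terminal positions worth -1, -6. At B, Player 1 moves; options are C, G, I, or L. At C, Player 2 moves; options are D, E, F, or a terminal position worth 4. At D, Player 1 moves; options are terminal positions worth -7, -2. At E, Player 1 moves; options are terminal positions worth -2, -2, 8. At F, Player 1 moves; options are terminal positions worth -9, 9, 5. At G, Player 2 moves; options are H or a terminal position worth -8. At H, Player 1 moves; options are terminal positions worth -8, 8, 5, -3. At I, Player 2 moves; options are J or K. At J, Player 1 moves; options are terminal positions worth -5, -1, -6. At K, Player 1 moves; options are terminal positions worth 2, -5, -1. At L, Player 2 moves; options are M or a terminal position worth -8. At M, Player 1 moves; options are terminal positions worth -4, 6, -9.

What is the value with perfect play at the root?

-6

D (Player 1): max(-7, -2) = -2
E (Player 1): max(-2, -2, 8) = 8
F (Player 1): max(-9, 9, 5) = 9
C (Player 2): min(-2, 8, 9, 4) = -2
H (Player 1): max(-8, 8, 5, -3) = 8
G (Player 2): min(8, -8) = -8
J (Player 1): max(-5, -1, -6) = -1
K (Player 1): max(2, -5, -1) = 2
I (Player 2): min(-1, 2) = -1
M (Player 1): max(-4, 6, -9) = 6
L (Player 2): min(6, -8) = -8
B (Player 1): max(-2, -8, -1, -8) = -1
Root (Player 2): min(-1, -1, -6) = -6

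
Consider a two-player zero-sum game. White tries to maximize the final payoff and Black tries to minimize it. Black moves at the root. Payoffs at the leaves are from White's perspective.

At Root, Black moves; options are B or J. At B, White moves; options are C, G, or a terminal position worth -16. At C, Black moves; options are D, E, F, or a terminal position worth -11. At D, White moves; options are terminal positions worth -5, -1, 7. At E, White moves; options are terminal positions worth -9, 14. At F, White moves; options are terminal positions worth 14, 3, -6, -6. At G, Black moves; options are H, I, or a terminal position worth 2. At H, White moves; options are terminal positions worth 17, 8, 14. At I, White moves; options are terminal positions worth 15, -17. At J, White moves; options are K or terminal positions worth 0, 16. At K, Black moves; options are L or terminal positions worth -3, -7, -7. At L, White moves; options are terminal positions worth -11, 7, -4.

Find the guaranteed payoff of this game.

2

D (White): max(-5, -1, 7) = 7
E (White): max(-9, 14) = 14
F (White): max(14, 3, -6, -6) = 14
C (Black): min(7, 14, 14, -11) = -11
H (White): max(17, 8, 14) = 17
I (White): max(15, -17) = 15
G (Black): min(17, 15, 2) = 2
B (White): max(-11, 2, -16) = 2
L (White): max(-11, 7, -4) = 7
K (Black): min(7, -3, -7, -7) = -7
J (White): max(-7, 0, 16) = 16
Root (Black): min(2, 16) = 2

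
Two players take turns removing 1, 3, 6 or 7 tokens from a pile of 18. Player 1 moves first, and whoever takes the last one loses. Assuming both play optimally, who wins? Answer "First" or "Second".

First

i:   0  1  2  3  4  5  6  7  8  9 10 11 12 13 14 15 16 17 18
     W  L  W  L  W  L  W  W  W  W  W  W  W  L  W  L  W  L  W
Position 18 is W, so the first player wins.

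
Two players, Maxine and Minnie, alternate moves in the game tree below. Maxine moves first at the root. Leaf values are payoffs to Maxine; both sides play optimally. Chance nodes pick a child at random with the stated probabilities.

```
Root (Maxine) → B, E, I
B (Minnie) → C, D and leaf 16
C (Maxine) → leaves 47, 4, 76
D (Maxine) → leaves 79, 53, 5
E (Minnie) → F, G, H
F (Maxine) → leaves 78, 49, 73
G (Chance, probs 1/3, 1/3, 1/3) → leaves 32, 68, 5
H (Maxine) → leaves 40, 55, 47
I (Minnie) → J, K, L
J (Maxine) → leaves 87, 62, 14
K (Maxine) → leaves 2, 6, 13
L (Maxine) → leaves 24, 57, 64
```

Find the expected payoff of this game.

35

C (Maxine): max(47, 4, 76) = 76
D (Maxine): max(79, 53, 5) = 79
B (Minnie): min(76, 79, 16) = 16
F (Maxine): max(78, 49, 73) = 78
G (Chance): 1/3·32 + 1/3·68 + 1/3·5 = 35
H (Maxine): max(40, 55, 47) = 55
E (Minnie): min(78, 35, 55) = 35
J (Maxine): max(87, 62, 14) = 87
K (Maxine): max(2, 6, 13) = 13
L (Maxine): max(24, 57, 64) = 64
I (Minnie): min(87, 13, 64) = 13
Root (Maxine): max(16, 35, 13) = 35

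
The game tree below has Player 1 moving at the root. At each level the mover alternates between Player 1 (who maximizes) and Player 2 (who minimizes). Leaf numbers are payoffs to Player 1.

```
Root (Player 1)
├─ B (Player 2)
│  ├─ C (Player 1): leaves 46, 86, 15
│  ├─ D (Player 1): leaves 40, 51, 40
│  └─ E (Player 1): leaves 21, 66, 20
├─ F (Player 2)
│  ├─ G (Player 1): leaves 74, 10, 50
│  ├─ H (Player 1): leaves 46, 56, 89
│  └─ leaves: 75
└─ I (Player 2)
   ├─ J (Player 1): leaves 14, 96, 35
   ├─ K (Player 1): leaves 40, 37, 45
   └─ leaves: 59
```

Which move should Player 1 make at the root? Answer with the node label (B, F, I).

F

C (Player 1): max(46, 86, 15) = 86
D (Player 1): max(40, 51, 40) = 51
E (Player 1): max(21, 66, 20) = 66
B (Player 2): min(86, 51, 66) = 51
G (Player 1): max(74, 10, 50) = 74
H (Player 1): max(46, 56, 89) = 89
F (Player 2): min(74, 89, 75) = 74
J (Player 1): max(14, 96, 35) = 96
K (Player 1): max(40, 37, 45) = 45
I (Player 2): min(96, 45, 59) = 45
Root (Player 1): max(51, 74, 45) = 74
Player 1 picks the child with the highest value: F (value 74).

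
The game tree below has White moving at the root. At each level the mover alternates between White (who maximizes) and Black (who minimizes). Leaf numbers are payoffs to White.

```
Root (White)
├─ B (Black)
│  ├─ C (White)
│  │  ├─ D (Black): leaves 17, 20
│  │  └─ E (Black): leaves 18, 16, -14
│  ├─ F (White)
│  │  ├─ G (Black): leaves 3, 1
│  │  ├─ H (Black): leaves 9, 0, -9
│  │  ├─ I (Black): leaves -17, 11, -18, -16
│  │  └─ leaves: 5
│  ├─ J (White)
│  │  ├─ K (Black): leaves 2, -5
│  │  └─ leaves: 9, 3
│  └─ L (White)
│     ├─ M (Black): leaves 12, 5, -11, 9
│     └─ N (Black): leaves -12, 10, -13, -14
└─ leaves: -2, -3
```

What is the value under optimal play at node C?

17

D: min(17, 20) = 17
E: min(18, 16, -14) = -14
C: max(17, -14) = 17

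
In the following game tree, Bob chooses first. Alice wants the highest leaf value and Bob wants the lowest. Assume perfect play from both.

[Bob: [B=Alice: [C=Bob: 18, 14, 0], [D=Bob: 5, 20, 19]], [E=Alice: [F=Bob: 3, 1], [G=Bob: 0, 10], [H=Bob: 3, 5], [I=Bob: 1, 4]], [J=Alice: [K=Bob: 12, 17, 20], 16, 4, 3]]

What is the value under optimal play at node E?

3

F: min(3, 1) = 1
G: min(0, 10) = 0
H: min(3, 5) = 3
I: min(1, 4) = 1
E: max(1, 0, 3, 1) = 3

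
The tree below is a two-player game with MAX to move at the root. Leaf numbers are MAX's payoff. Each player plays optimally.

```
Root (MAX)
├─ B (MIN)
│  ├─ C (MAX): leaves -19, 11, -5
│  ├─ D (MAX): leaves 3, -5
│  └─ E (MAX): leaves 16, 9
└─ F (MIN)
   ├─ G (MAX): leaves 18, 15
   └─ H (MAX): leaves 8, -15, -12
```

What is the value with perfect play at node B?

3

C: max(-19, 11, -5) = 11
D: max(3, -5) = 3
E: max(16, 9) = 16
B: min(11, 3, 16) = 3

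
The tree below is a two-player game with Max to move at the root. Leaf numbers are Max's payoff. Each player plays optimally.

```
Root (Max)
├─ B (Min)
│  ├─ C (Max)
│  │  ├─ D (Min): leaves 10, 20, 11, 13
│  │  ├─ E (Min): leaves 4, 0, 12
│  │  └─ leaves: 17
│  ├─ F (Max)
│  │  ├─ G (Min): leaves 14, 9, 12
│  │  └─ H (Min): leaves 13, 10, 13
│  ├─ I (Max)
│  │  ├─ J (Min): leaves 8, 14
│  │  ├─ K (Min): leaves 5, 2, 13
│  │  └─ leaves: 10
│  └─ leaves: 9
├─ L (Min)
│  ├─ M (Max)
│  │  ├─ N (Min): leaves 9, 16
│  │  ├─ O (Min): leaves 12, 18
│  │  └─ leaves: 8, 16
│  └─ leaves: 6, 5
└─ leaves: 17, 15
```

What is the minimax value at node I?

J: min(8, 14) = 8
K: min(5, 2, 13) = 2
I: max(8, 2, 10) = 10

10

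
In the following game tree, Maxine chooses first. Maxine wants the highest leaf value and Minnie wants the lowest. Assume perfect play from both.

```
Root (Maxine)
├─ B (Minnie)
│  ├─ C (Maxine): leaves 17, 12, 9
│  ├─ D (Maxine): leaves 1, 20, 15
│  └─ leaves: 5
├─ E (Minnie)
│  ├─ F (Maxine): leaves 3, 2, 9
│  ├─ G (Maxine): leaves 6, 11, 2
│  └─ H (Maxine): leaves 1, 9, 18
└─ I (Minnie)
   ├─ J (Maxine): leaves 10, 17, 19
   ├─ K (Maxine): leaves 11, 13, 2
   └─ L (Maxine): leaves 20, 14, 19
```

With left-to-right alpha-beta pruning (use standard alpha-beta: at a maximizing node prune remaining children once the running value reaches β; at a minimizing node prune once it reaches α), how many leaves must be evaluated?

C [α=-∞,β=+∞]: v=17
D [α=-∞,β=17]: v=20 after child 2 ≥ β → β-cutoff, skip 1
B [α=-∞,β=+∞]: v=5
F [α=5,β=+∞]: v=9
G [α=5,β=9]: v=11 after child 2 ≥ β → β-cutoff, skip 1
H [α=5,β=9]: v=9 after child 2 ≥ β → β-cutoff, skip 1
E [α=5,β=+∞]: v=9
J [α=9,β=+∞]: v=19
K [α=9,β=19]: v=13
L [α=9,β=13]: v=20 after child 1 ≥ β → β-cutoff, skip 2
I [α=9,β=+∞]: v=13
Root [α=-∞,β=+∞]: v=13
Leaves evaluated: 20 of 25.

20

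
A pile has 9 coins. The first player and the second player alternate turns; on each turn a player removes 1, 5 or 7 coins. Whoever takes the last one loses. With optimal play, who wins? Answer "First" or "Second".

Compute winning (W) and losing (L) positions by backward induction:
i:   0  1  2  3  4  5  6  7  8  9
     W  L  W  L  W  L  W  L  W  L
Position 9 is L, so the second player wins.

Second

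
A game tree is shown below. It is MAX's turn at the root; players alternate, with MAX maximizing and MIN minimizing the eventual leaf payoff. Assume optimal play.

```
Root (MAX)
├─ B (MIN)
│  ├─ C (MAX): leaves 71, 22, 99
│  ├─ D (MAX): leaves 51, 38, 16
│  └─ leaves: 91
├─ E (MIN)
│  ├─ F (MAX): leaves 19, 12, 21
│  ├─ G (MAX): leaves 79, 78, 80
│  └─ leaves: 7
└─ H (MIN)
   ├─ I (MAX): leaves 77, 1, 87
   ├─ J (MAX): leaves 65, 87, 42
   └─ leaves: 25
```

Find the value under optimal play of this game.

51

C (MAX): max(71, 22, 99) = 99
D (MAX): max(51, 38, 16) = 51
B (MIN): min(99, 51, 91) = 51
F (MAX): max(19, 12, 21) = 21
G (MAX): max(79, 78, 80) = 80
E (MIN): min(21, 80, 7) = 7
I (MAX): max(77, 1, 87) = 87
J (MAX): max(65, 87, 42) = 87
H (MIN): min(87, 87, 25) = 25
Root (MAX): max(51, 7, 25) = 51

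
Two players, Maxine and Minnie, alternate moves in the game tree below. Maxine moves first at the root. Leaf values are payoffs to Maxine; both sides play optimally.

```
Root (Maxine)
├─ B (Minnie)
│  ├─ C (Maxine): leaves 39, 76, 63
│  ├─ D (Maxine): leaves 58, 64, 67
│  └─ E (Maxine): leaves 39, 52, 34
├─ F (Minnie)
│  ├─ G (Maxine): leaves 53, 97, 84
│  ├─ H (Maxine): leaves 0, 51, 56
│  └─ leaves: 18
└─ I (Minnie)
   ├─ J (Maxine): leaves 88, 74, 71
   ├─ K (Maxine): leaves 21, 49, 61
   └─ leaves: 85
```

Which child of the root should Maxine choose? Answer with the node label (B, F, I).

I

C (Maxine): max(39, 76, 63) = 76
D (Maxine): max(58, 64, 67) = 67
E (Maxine): max(39, 52, 34) = 52
B (Minnie): min(76, 67, 52) = 52
G (Maxine): max(53, 97, 84) = 97
H (Maxine): max(0, 51, 56) = 56
F (Minnie): min(97, 56, 18) = 18
J (Maxine): max(88, 74, 71) = 88
K (Maxine): max(21, 49, 61) = 61
I (Minnie): min(88, 61, 85) = 61
Root (Maxine): max(52, 18, 61) = 61
Maxine picks the child with the highest value: I (value 61).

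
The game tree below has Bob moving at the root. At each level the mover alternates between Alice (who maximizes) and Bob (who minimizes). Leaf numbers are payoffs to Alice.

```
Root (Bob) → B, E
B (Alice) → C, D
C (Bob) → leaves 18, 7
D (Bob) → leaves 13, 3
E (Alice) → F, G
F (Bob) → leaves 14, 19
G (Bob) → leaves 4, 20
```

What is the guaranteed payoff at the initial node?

7

C (Bob): min(18, 7) = 7
D (Bob): min(13, 3) = 3
B (Alice): max(7, 3) = 7
F (Bob): min(14, 19) = 14
G (Bob): min(4, 20) = 4
E (Alice): max(14, 4) = 14
Root (Bob): min(7, 14) = 7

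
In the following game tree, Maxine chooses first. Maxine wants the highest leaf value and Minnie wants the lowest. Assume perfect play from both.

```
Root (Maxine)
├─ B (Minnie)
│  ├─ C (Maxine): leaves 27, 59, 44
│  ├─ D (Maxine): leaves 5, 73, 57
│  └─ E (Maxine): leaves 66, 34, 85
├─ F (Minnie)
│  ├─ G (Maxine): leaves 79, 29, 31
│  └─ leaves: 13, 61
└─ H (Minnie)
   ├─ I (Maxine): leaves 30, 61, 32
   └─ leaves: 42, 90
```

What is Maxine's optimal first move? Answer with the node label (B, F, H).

B

C (Maxine): max(27, 59, 44) = 59
D (Maxine): max(5, 73, 57) = 73
E (Maxine): max(66, 34, 85) = 85
B (Minnie): min(59, 73, 85) = 59
G (Maxine): max(79, 29, 31) = 79
F (Minnie): min(79, 13, 61) = 13
I (Maxine): max(30, 61, 32) = 61
H (Minnie): min(61, 42, 90) = 42
Root (Maxine): max(59, 13, 42) = 59
Maxine picks the child with the highest value: B (value 59).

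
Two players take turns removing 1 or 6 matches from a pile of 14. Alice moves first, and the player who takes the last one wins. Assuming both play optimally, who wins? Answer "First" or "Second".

Mark each pile size as W (mover wins) or L (mover loses):
i:   0  1  2  3  4  5  6  7  8  9 10 11 12 13 14
     L  W  L  W  L  W  W  L  W  L  W  L  W  W  L
Position 14 is L, so the second player wins.

Second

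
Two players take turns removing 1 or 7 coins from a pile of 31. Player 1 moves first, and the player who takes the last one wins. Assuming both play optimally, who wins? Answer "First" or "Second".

First

i:   0  1  2  3  4  5  6  7  8  9 10 11 12 13 14 15 16 17 18 19 20 21 22 23 24 25 26 27 28 29 30 31
     L  W  L  W  L  W  L  W  L  W  L  W  L  W  L  W  L  W  L  W  L  W  L  W  L  W  L  W  L  W  L  W
Position 31 is W, so the first player wins.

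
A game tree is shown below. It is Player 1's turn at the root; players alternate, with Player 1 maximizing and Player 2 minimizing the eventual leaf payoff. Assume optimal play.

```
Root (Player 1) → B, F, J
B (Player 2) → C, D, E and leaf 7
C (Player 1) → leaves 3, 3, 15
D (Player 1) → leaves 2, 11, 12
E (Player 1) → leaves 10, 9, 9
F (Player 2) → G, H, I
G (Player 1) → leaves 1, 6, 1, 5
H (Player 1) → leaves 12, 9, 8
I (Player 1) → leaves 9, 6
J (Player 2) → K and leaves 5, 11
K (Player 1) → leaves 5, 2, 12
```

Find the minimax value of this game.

7

C (Player 1): max(3, 3, 15) = 15
D (Player 1): max(2, 11, 12) = 12
E (Player 1): max(10, 9, 9) = 10
B (Player 2): min(15, 12, 10, 7) = 7
G (Player 1): max(1, 6, 1, 5) = 6
H (Player 1): max(12, 9, 8) = 12
I (Player 1): max(9, 6) = 9
F (Player 2): min(6, 12, 9) = 6
K (Player 1): max(5, 2, 12) = 12
J (Player 2): min(12, 5, 11) = 5
Root (Player 1): max(7, 6, 5) = 7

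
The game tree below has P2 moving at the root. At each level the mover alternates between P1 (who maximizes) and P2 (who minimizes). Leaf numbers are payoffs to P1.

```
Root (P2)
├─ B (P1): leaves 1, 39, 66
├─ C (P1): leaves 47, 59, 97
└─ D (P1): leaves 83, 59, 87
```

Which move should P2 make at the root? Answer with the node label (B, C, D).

B

B (P1): max(1, 39, 66) = 66
C (P1): max(47, 59, 97) = 97
D (P1): max(83, 59, 87) = 87
Root (P2): min(66, 97, 87) = 66
P2 picks the child with the lowest value: B (value 66).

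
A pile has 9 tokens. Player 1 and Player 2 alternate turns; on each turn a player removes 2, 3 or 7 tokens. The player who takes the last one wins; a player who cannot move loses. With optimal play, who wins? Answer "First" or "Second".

First

W/L table (W = player to move can force a win):
i:   0  1  2  3  4  5  6  7  8  9
     L  L  W  W  W  L  L  W  W  W
Position 9 is W, so the first player wins.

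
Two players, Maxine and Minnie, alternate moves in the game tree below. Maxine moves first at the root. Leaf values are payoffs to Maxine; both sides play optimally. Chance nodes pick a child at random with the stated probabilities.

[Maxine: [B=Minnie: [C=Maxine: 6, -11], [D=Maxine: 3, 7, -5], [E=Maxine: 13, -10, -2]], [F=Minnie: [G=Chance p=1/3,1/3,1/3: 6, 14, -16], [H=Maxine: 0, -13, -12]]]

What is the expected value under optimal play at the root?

C (Maxine): max(6, -11) = 6
D (Maxine): max(3, 7, -5) = 7
E (Maxine): max(13, -10, -2) = 13
B (Minnie): min(6, 7, 13) = 6
G (Chance): 1/3·6 + 1/3·14 + 1/3·-16 = 1.33
H (Maxine): max(0, -13, -12) = 0
F (Minnie): min(1.33, 0) = 0
Root (Maxine): max(6, 0) = 6

6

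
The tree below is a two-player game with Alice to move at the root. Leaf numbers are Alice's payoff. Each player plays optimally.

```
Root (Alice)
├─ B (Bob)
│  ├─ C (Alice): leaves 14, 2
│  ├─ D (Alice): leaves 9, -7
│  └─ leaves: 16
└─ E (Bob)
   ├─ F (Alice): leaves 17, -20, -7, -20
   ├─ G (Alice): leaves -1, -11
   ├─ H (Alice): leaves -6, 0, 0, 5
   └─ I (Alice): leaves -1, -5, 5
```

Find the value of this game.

C (Alice): max(14, 2) = 14
D (Alice): max(9, -7) = 9
B (Bob): min(14, 9, 16) = 9
F (Alice): max(17, -20, -7, -20) = 17
G (Alice): max(-1, -11) = -1
H (Alice): max(-6, 0, 0, 5) = 5
I (Alice): max(-1, -5, 5) = 5
E (Bob): min(17, -1, 5, 5) = -1
Root (Alice): max(9, -1) = 9

9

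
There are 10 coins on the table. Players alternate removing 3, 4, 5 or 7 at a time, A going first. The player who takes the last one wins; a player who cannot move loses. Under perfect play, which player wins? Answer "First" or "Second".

Second

Mark each pile size as W (mover wins) or L (mover loses):
i:   0  1  2  3  4  5  6  7  8  9 10
     L  L  L  W  W  W  W  W  W  W  L
Position 10 is L, so the second player wins.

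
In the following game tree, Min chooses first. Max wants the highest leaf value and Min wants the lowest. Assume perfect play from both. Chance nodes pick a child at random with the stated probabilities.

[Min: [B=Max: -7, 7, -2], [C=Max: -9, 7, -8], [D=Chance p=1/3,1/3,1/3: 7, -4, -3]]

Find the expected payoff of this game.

0

B (Max): max(-7, 7, -2) = 7
C (Max): max(-9, 7, -8) = 7
D (Chance): 1/3·7 + 1/3·-4 + 1/3·-3 = 0
Root (Min): min(7, 7, 0) = 0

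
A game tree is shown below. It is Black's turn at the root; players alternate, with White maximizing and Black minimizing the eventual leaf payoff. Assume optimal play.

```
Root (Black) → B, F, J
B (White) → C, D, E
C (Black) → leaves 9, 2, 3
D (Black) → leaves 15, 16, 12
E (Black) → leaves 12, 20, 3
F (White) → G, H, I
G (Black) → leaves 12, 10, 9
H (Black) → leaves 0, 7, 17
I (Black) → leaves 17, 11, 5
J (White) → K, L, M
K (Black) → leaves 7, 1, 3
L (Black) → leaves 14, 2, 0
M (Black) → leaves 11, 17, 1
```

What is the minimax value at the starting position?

1

C (Black): min(9, 2, 3) = 2
D (Black): min(15, 16, 12) = 12
E (Black): min(12, 20, 3) = 3
B (White): max(2, 12, 3) = 12
G (Black): min(12, 10, 9) = 9
H (Black): min(0, 7, 17) = 0
I (Black): min(17, 11, 5) = 5
F (White): max(9, 0, 5) = 9
K (Black): min(7, 1, 3) = 1
L (Black): min(14, 2, 0) = 0
M (Black): min(11, 17, 1) = 1
J (White): max(1, 0, 1) = 1
Root (Black): min(12, 9, 1) = 1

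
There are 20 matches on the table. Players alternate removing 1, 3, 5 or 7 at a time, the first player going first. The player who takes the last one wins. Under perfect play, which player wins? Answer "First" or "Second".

Compute winning (W) and losing (L) positions by backward induction:
i:   0  1  2  3  4  5  6  7  8  9 10 11 12 13 14 15 16 17 18 19 20
     L  W  L  W  L  W  L  W  L  W  L  W  L  W  L  W  L  W  L  W  L
Position 20 is L, so the second player wins.

Second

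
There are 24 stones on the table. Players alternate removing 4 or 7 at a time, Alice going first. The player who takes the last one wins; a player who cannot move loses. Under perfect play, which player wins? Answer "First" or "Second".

Second

W/L table (W = player to move can force a win):
i:   0  1  2  3  4  5  6  7  8  9 10 11 12 13 14 15 16 17 18 19 20 21 22 23 24
     L  L  L  L  W  W  W  W  W  W  W  L  L  L  L  W  W  W  W  W  W  W  L  L  L
Position 24 is L, so the second player wins.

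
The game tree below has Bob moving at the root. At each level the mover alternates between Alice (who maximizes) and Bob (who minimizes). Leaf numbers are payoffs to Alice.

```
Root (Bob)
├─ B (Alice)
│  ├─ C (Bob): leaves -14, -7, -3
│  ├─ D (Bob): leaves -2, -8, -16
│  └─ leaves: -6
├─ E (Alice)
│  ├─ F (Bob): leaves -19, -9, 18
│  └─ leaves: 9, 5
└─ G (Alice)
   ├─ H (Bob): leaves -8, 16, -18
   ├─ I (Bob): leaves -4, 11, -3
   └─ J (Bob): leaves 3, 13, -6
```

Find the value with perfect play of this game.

C (Bob): min(-14, -7, -3) = -14
D (Bob): min(-2, -8, -16) = -16
B (Alice): max(-14, -16, -6) = -6
F (Bob): min(-19, -9, 18) = -19
E (Alice): max(-19, 9, 5) = 9
H (Bob): min(-8, 16, -18) = -18
I (Bob): min(-4, 11, -3) = -4
J (Bob): min(3, 13, -6) = -6
G (Alice): max(-18, -4, -6) = -4
Root (Bob): min(-6, 9, -4) = -6

-6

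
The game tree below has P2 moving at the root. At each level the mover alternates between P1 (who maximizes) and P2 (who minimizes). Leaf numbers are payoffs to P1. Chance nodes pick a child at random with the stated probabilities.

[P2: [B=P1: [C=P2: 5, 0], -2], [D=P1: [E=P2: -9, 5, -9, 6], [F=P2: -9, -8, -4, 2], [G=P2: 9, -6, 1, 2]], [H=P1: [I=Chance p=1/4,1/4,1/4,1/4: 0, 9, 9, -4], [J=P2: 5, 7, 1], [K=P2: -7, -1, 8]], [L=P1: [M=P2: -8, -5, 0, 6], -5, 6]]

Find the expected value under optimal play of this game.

-6

C (P2): min(5, 0) = 0
B (P1): max(0, -2) = 0
E (P2): min(-9, 5, -9, 6) = -9
F (P2): min(-9, -8, -4, 2) = -9
G (P2): min(9, -6, 1, 2) = -6
D (P1): max(-9, -9, -6) = -6
I (Chance): 1/4·0 + 1/4·9 + 1/4·9 + 1/4·-4 = 3.5
J (P2): min(5, 7, 1) = 1
K (P2): min(-7, -1, 8) = -7
H (P1): max(3.5, 1, -7) = 3.5
M (P2): min(-8, -5, 0, 6) = -8
L (P1): max(-8, -5, 6) = 6
Root (P2): min(0, -6, 3.5, 6) = -6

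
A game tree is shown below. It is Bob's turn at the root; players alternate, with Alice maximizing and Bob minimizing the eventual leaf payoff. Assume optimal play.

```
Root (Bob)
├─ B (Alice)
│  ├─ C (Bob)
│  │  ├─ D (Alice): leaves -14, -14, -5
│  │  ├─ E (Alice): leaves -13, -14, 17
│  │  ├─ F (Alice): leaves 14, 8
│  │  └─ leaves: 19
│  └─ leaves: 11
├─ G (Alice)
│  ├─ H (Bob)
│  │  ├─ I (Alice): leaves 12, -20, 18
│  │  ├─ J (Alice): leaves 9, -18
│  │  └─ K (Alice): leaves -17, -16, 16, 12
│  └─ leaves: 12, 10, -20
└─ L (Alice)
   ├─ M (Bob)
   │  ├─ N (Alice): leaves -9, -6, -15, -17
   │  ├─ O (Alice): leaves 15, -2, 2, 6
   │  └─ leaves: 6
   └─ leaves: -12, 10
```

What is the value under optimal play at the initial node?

10

D (Alice): max(-14, -14, -5) = -5
E (Alice): max(-13, -14, 17) = 17
F (Alice): max(14, 8) = 14
C (Bob): min(-5, 17, 14, 19) = -5
B (Alice): max(-5, 11) = 11
I (Alice): max(12, -20, 18) = 18
J (Alice): max(9, -18) = 9
K (Alice): max(-17, -16, 16, 12) = 16
H (Bob): min(18, 9, 16) = 9
G (Alice): max(9, 12, 10, -20) = 12
N (Alice): max(-9, -6, -15, -17) = -6
O (Alice): max(15, -2, 2, 6) = 15
M (Bob): min(-6, 15, 6) = -6
L (Alice): max(-6, -12, 10) = 10
Root (Bob): min(11, 12, 10) = 10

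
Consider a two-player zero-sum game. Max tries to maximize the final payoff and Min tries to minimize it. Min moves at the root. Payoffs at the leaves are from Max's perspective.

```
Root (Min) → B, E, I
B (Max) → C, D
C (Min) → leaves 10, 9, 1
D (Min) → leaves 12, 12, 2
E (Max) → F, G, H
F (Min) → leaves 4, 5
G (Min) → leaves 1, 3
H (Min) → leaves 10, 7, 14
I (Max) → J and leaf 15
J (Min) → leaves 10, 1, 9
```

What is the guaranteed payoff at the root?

C (Min): min(10, 9, 1) = 1
D (Min): min(12, 12, 2) = 2
B (Max): max(1, 2) = 2
F (Min): min(4, 5) = 4
G (Min): min(1, 3) = 1
H (Min): min(10, 7, 14) = 7
E (Max): max(4, 1, 7) = 7
J (Min): min(10, 1, 9) = 1
I (Max): max(1, 15) = 15
Root (Min): min(2, 7, 15) = 2

2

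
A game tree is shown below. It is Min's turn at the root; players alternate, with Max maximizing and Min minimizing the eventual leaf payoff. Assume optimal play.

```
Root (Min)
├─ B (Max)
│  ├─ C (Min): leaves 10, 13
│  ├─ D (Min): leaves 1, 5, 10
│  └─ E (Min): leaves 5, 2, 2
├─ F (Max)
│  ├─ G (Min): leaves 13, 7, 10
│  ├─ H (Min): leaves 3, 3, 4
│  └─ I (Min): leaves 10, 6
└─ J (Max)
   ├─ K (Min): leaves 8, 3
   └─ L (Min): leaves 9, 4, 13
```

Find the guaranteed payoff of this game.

4

C (Min): min(10, 13) = 10
D (Min): min(1, 5, 10) = 1
E (Min): min(5, 2, 2) = 2
B (Max): max(10, 1, 2) = 10
G (Min): min(13, 7, 10) = 7
H (Min): min(3, 3, 4) = 3
I (Min): min(10, 6) = 6
F (Max): max(7, 3, 6) = 7
K (Min): min(8, 3) = 3
L (Min): min(9, 4, 13) = 4
J (Max): max(3, 4) = 4
Root (Min): min(10, 7, 4) = 4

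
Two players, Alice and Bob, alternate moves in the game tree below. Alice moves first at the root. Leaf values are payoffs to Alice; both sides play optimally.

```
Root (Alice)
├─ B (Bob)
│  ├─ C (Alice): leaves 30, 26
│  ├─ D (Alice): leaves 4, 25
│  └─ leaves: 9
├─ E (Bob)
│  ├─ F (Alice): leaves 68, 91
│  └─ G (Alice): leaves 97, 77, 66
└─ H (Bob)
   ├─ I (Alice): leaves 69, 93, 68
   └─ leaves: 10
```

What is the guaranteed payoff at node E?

F: max(68, 91) = 91
G: max(97, 77, 66) = 97
E: min(91, 97) = 91

91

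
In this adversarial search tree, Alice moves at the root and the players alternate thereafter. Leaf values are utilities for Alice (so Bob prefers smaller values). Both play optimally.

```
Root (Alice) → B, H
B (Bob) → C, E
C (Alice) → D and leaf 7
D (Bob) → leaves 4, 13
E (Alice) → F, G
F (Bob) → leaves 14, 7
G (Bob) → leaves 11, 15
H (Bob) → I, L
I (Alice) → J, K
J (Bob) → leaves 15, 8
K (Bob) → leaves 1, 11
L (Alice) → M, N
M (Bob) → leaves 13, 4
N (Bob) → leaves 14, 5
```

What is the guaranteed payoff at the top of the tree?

D (Bob): min(4, 13) = 4
C (Alice): max(4, 7) = 7
F (Bob): min(14, 7) = 7
G (Bob): min(11, 15) = 11
E (Alice): max(7, 11) = 11
B (Bob): min(7, 11) = 7
J (Bob): min(15, 8) = 8
K (Bob): min(1, 11) = 1
I (Alice): max(8, 1) = 8
M (Bob): min(13, 4) = 4
N (Bob): min(14, 5) = 5
L (Alice): max(4, 5) = 5
H (Bob): min(8, 5) = 5
Root (Alice): max(7, 5) = 7

7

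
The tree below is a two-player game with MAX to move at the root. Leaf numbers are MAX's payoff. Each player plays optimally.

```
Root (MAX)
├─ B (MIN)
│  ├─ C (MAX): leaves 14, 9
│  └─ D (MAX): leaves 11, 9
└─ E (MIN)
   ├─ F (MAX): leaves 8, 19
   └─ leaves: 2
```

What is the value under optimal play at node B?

11

C: max(14, 9) = 14
D: max(11, 9) = 11
B: min(14, 11) = 11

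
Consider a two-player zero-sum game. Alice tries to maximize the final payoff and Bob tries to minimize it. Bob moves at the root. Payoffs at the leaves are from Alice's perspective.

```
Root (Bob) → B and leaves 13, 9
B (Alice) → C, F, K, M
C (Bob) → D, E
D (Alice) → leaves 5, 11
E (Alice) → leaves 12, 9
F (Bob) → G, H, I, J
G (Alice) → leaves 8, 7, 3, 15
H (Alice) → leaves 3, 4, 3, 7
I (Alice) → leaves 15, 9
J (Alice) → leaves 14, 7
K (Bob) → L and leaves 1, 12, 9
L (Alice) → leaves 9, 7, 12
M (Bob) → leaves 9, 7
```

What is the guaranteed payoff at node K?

1

L: max(9, 7, 12) = 12
K: min(12, 1, 12, 9) = 1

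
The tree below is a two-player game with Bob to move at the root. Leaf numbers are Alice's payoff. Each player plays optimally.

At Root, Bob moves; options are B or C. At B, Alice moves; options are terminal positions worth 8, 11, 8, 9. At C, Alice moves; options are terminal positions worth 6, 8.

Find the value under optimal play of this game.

B (Alice): max(8, 11, 8, 9) = 11
C (Alice): max(6, 8) = 8
Root (Bob): min(11, 8) = 8

8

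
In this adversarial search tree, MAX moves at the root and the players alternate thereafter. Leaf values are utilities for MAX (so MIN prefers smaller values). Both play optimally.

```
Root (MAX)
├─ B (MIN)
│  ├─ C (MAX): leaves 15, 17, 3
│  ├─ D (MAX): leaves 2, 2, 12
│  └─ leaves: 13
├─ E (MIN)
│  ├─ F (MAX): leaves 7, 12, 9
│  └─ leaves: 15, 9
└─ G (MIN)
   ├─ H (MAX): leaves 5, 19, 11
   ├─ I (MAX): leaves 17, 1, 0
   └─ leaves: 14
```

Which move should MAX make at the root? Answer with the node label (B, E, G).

C (MAX): max(15, 17, 3) = 17
D (MAX): max(2, 2, 12) = 12
B (MIN): min(17, 12, 13) = 12
F (MAX): max(7, 12, 9) = 12
E (MIN): min(12, 15, 9) = 9
H (MAX): max(5, 19, 11) = 19
I (MAX): max(17, 1, 0) = 17
G (MIN): min(19, 17, 14) = 14
Root (MAX): max(12, 9, 14) = 14
MAX picks the child with the highest value: G (value 14).

G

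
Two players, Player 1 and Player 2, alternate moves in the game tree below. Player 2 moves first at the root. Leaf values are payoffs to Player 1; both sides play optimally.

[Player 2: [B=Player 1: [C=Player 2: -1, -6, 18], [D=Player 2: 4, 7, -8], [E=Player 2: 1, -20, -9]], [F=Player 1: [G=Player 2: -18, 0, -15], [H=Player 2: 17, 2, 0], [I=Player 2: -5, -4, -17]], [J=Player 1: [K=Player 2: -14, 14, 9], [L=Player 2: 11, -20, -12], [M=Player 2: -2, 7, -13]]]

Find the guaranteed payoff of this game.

C (Player 2): min(-1, -6, 18) = -6
D (Player 2): min(4, 7, -8) = -8
E (Player 2): min(1, -20, -9) = -20
B (Player 1): max(-6, -8, -20) = -6
G (Player 2): min(-18, 0, -15) = -18
H (Player 2): min(17, 2, 0) = 0
I (Player 2): min(-5, -4, -17) = -17
F (Player 1): max(-18, 0, -17) = 0
K (Player 2): min(-14, 14, 9) = -14
L (Player 2): min(11, -20, -12) = -20
M (Player 2): min(-2, 7, -13) = -13
J (Player 1): max(-14, -20, -13) = -13
Root (Player 2): min(-6, 0, -13) = -13

-13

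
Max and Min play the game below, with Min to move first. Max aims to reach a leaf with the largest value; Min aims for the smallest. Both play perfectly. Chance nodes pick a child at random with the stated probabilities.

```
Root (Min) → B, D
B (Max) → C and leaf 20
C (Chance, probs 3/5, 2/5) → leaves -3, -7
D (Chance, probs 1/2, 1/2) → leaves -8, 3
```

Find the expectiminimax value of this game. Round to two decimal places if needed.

C (Chance): 3/5·-3 + 2/5·-7 = -4.6
B (Max): max(-4.6, 20) = 20
D (Chance): 1/2·-8 + 1/2·3 = -2.5
Root (Min): min(20, -2.5) = -2.5

-2.5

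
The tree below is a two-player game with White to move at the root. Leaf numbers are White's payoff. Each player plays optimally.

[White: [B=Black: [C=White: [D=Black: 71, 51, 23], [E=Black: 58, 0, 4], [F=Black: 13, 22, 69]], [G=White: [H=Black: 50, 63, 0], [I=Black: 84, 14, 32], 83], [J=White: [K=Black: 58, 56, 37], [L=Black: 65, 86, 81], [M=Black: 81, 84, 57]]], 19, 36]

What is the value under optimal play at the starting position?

36

D (Black): min(71, 51, 23) = 23
E (Black): min(58, 0, 4) = 0
F (Black): min(13, 22, 69) = 13
C (White): max(23, 0, 13) = 23
H (Black): min(50, 63, 0) = 0
I (Black): min(84, 14, 32) = 14
G (White): max(0, 14, 83) = 83
K (Black): min(58, 56, 37) = 37
L (Black): min(65, 86, 81) = 65
M (Black): min(81, 84, 57) = 57
J (White): max(37, 65, 57) = 65
B (Black): min(23, 83, 65) = 23
Root (White): max(23, 19, 36) = 36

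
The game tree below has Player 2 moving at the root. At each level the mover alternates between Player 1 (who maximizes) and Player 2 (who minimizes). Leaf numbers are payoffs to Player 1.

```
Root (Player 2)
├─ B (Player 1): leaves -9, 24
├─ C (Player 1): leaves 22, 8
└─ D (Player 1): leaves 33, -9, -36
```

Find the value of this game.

22

B (Player 1): max(-9, 24) = 24
C (Player 1): max(22, 8) = 22
D (Player 1): max(33, -9, -36) = 33
Root (Player 2): min(24, 22, 33) = 22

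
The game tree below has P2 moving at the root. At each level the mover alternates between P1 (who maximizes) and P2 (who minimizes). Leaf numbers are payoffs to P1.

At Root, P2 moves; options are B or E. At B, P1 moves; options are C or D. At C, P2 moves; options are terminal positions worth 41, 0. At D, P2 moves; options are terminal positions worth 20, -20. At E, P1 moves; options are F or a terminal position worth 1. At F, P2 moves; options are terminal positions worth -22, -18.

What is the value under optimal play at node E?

F: min(-22, -18) = -22
E: max(-22, 1) = 1

1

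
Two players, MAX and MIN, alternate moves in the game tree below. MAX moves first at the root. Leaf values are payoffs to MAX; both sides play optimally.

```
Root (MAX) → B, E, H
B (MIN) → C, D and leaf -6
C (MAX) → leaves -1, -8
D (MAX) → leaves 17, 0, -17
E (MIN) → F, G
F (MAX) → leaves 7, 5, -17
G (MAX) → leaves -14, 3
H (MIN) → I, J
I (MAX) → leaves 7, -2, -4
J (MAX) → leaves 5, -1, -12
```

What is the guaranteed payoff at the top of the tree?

5

C (MAX): max(-1, -8) = -1
D (MAX): max(17, 0, -17) = 17
B (MIN): min(-1, 17, -6) = -6
F (MAX): max(7, 5, -17) = 7
G (MAX): max(-14, 3) = 3
E (MIN): min(7, 3) = 3
I (MAX): max(7, -2, -4) = 7
J (MAX): max(5, -1, -12) = 5
H (MIN): min(7, 5) = 5
Root (MAX): max(-6, 3, 5) = 5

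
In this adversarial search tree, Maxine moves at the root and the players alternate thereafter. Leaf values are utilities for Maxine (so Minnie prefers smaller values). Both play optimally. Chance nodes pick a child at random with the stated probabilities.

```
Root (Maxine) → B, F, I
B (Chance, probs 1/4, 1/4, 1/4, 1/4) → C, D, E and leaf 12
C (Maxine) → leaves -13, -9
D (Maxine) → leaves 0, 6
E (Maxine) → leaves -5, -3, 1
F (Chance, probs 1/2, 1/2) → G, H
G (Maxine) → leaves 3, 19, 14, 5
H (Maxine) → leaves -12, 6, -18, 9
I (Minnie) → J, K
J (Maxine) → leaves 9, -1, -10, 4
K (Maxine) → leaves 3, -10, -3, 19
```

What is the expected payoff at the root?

14

C (Maxine): max(-13, -9) = -9
D (Maxine): max(0, 6) = 6
E (Maxine): max(-5, -3, 1) = 1
B (Chance): 1/4·-9 + 1/4·6 + 1/4·1 + 1/4·12 = 2.5
G (Maxine): max(3, 19, 14, 5) = 19
H (Maxine): max(-12, 6, -18, 9) = 9
F (Chance): 1/2·19 + 1/2·9 = 14
J (Maxine): max(9, -1, -10, 4) = 9
K (Maxine): max(3, -10, -3, 19) = 19
I (Minnie): min(9, 19) = 9
Root (Maxine): max(2.5, 14, 9) = 14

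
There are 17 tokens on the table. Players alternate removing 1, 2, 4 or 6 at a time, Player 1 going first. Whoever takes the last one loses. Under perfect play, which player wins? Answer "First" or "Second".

Mark each pile size as W (mover wins) or L (mover loses):
i:   0  1  2  3  4  5  6  7  8  9 10 11 12 13 14 15 16 17
     W  L  W  W  L  W  W  W  W  L  W  W  L  W  W  W  W  L
Position 17 is L, so the second player wins.

Second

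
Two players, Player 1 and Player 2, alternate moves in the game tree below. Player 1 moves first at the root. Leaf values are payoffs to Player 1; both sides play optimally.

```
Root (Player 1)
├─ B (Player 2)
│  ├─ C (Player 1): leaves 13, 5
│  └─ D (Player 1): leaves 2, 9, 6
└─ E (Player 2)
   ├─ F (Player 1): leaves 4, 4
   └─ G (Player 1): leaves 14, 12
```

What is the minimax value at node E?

4

F: max(4, 4) = 4
G: max(14, 12) = 14
E: min(4, 14) = 4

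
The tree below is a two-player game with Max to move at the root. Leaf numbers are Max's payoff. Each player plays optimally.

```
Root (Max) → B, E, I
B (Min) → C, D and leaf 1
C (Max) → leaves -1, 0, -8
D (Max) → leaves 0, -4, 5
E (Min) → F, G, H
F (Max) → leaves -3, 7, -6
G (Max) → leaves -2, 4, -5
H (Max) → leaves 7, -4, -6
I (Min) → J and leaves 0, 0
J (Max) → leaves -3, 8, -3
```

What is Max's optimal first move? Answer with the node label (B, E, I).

C (Max): max(-1, 0, -8) = 0
D (Max): max(0, -4, 5) = 5
B (Min): min(0, 5, 1) = 0
F (Max): max(-3, 7, -6) = 7
G (Max): max(-2, 4, -5) = 4
H (Max): max(7, -4, -6) = 7
E (Min): min(7, 4, 7) = 4
J (Max): max(-3, 8, -3) = 8
I (Min): min(8, 0, 0) = 0
Root (Max): max(0, 4, 0) = 4
Max picks the child with the highest value: E (value 4).

E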